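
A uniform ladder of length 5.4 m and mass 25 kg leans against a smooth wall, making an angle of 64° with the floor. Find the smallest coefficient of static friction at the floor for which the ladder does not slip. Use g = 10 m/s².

About the foot of the ladder:
Ladder weight 25×10 = 250 N acts at 2.7 m along the ladder; its horizontal arm is 2.7·cos64° = 1.184 m → τ = 296 N·m clockwise.
Wall normal N acts horizontally at the top; its moment arm is the height L sinθ = 5.4·sin64° = 4.853 m, counterclockwise.
Setting net torque to zero: N × 4.853 = 296 → N = 60.99 N.
ΣFx = 0 ⇒ f = N_wall = 60.99 N. ΣFy = 0 ⇒ N_floor = 250 N.
μ_min = f / N_floor = 60.99 / 250 = 0.244.

μ_min ≈ 0.244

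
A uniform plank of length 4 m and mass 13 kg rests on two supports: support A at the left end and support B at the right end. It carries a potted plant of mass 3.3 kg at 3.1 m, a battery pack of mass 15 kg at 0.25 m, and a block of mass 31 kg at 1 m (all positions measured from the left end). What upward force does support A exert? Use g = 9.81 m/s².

R_A ≈ 437 N

Taking torques about support B:
Beam weight: 13 × 9.81 = 127.5 N down at 2 m → arm 2 m, τ = 127.5 × 2 = 255 N·m counterclockwise.
Potted plant: 3.3 × 9.81 = 32.37 N down at 3.1 m → arm 0.9 m, τ = 32.37 × 0.9 = 29.13 N·m counterclockwise.
Battery pack: 15 × 9.81 = 147.2 N down at 0.25 m → arm 3.75 m, τ = 147.2 × 3.75 = 552 N·m counterclockwise.
Block: 31 × 9.81 = 304.1 N down at 1 m → arm 3 m, τ = 304.1 × 3 = 912.3 N·m counterclockwise.
Net load moment about support B = 1748 N·m counterclockwise.
Reaction R at support A is upward at 0 m, arm 4 m → moment R × 4 clockwise.
Setting net torque to zero: R × 4 = 1748 → R = 437 N.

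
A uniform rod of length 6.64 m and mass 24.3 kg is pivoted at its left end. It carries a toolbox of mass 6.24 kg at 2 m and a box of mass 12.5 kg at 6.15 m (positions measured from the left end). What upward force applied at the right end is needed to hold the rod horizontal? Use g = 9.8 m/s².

F ≈ 251 N

About the left end:
Beam weight: 24.3 × 9.8 = 238.1 N down at 3.32 m → arm 3.32 m, τ = 238.1 × 3.32 = 790.5 N·m clockwise.
Toolbox: 6.24 × 9.8 = 61.15 N down at 2 m → arm 2 m, τ = 61.15 × 2 = 122.3 N·m clockwise.
Box: 12.5 × 9.8 = 122.5 N down at 6.15 m → arm 6.15 m, τ = 122.5 × 6.15 = 753.4 N·m clockwise.
Net moment of the loads = 1666 N·m clockwise.
The upward force F acts at the right end, arm 6.64 m, giving F × 6.64 counterclockwise.
For rotational equilibrium, F × 6.64 = 1666, so F = 1666 / 6.64 = 251 N.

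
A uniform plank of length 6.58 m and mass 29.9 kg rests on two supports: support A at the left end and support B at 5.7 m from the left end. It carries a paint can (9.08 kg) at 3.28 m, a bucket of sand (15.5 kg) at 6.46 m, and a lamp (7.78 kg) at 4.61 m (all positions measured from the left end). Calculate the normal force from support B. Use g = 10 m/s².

About support A:
Beam weight: 29.9 × 10 = 299 N down at 3.29 m → arm 3.29 m, τ = 299 × 3.29 = 983.7 N·m clockwise.
Paint can: 9.08 × 10 = 90.8 N down at 3.28 m → arm 3.28 m, τ = 90.8 × 3.28 = 297.8 N·m clockwise.
Bucket of sand: 15.5 × 10 = 155 N down at 6.46 m → arm 6.46 m, τ = 155 × 6.46 = 1001 N·m clockwise.
Lamp: 7.78 × 10 = 77.8 N down at 4.61 m → arm 4.61 m, τ = 77.8 × 4.61 = 358.7 N·m clockwise.
Net load moment about support A = 2641 N·m clockwise.
Reaction R at support B is upward at 5.7 m, arm 5.7 m → moment R × 5.7 counterclockwise.
Στ = 0 ⇒ R × 5.7 = 2641 ⇒ R = 463 N.

R_B ≈ 463 N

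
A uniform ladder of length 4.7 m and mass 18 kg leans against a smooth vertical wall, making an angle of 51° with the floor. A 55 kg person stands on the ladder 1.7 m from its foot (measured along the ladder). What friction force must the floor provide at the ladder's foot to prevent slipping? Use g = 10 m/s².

f ≈ 234 N

Take moments about the foot of the ladder.
Ladder weight 18×10 = 180 N acts at 2.35 m along the ladder; its horizontal arm is 2.35·cos51° = 1.479 m → τ = 266.2 N·m clockwise.
Person: 55×10 = 550 N at 1.7 m → arm 1.07 m → τ = 588.5 N·m clockwise.
Wall normal N acts horizontally at the top; its moment arm is the height L sinθ = 4.7·sin51° = 3.653 m, counterclockwise.
For rotational equilibrium, N × 3.653 = 854.7, so N = 234 N.
ΣFx = 0: friction at the foot balances the wall's push, so f = N_wall = 234 N.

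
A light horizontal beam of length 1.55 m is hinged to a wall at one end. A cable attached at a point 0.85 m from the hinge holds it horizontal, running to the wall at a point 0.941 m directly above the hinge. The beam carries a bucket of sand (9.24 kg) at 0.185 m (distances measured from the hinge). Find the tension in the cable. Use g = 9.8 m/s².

T ≈ 26.6 N

Taking torques about the hinge:
Bucket of sand: 9.24 × 9.8 = 90.55 N down at 0.185 m → arm 0.185 m, τ = 90.55 × 0.185 = 16.75 N·m clockwise.
Total clockwise load moment = 16.75 N·m.
The cable tension T acts at 0.85 m; only its component perpendicular to the beam, T sinθ, produces torque. sinθ = h/√(h²+d²) = 0.941/√(0.941²+0.85²) = 0.7421.
Setting net torque to zero: T × 0.85 × 0.7421 = 16.75 → T = 16.75 / 0.6308 = 26.6 N.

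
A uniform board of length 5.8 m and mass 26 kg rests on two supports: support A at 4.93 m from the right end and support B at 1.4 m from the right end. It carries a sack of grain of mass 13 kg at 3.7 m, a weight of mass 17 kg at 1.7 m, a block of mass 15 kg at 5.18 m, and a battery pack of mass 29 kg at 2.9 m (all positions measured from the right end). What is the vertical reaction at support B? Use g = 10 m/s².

Take moments about support A.
Beam weight: 26 × 10 = 260 N down at 2.9 m → arm 2.03 m, τ = 260 × 2.03 = 527.8 N·m clockwise.
Sack of grain: 13 × 10 = 130 N down at 3.7 m → arm 1.23 m, τ = 130 × 1.23 = 159.9 N·m clockwise.
Weight: 17 × 10 = 170 N down at 1.7 m → arm 3.23 m, τ = 170 × 3.23 = 549.1 N·m clockwise.
Block: 15 × 10 = 150 N down at 5.18 m → arm 0.25 m, τ = 150 × 0.25 = 37.5 N·m counterclockwise.
Battery pack: 29 × 10 = 290 N down at 2.9 m → arm 2.03 m, τ = 290 × 2.03 = 588.7 N·m clockwise.
Net load moment about support A = 1788 N·m clockwise.
Reaction R at support B is upward at 1.4 m, arm 3.53 m → moment R × 3.53 counterclockwise.
Setting net torque to zero: R × 3.53 = 1788 → R = 507 N.

R_B ≈ 507 N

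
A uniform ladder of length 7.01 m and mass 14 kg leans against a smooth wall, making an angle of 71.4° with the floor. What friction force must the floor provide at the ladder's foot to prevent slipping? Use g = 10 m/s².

f ≈ 23.6 N

Choose the foot of the ladder as the axis so the floor normal and friction both act there and drop out.
Ladder weight 14×10 = 140 N acts at 3.505 m along the ladder; its horizontal arm is 3.505·cos71.4° = 1.118 m → τ = 156.5 N·m clockwise.
Wall normal N acts horizontally at the top; its moment arm is the height L sinθ = 7.01·sin71.4° = 6.644 m, counterclockwise.
Balancing moments: N × 6.644 = 156.5, giving N = 23.6 N.
ΣFx = 0: friction at the foot balances the wall's push, so f = N_wall = 23.6 N.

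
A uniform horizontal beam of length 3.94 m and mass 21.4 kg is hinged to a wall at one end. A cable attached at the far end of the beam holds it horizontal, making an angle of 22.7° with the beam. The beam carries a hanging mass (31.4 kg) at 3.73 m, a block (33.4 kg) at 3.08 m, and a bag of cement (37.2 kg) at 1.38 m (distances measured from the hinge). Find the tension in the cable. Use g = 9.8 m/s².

Sum moments about the hinge (the unknown hinge reaction has zero arm there).
Beam weight: 21.4 × 9.8 = 209.7 N down at 1.97 m → arm 1.97 m, τ = 209.7 × 1.97 = 413.1 N·m clockwise.
Hanging mass: 31.4 × 9.8 = 307.7 N down at 3.73 m → arm 3.73 m, τ = 307.7 × 3.73 = 1148 N·m clockwise.
Block: 33.4 × 9.8 = 327.3 N down at 3.08 m → arm 3.08 m, τ = 327.3 × 3.08 = 1008 N·m clockwise.
Bag of cement: 37.2 × 9.8 = 364.6 N down at 1.38 m → arm 1.38 m, τ = 364.6 × 1.38 = 503.1 N·m clockwise.
Total clockwise load moment = 3072 N·m.
The cable tension T acts at 3.94 m; only its component perpendicular to the beam, T sinθ, produces torque. sin 22.7° = 0.3859.
Setting net torque to zero: T × 3.94 × 0.3859 = 3072 → T = 3072 / 1.52 = 2020 N.

T ≈ 2020 N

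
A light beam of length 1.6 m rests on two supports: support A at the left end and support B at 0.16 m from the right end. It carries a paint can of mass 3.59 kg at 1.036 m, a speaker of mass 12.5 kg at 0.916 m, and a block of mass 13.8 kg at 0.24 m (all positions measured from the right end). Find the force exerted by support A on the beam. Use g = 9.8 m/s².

Taking torques about support B:
Paint can: 3.59 × 9.8 = 35.18 N down at 1.036 m → arm 0.876 m, τ = 35.18 × 0.876 = 30.82 N·m counterclockwise.
Speaker: 12.5 × 9.8 = 122.5 N down at 0.916 m → arm 0.756 m, τ = 122.5 × 0.756 = 92.61 N·m counterclockwise.
Block: 13.8 × 9.8 = 135.2 N down at 0.24 m → arm 0.08 m, τ = 135.2 × 0.08 = 10.82 N·m counterclockwise.
Net load moment about support B = 134.2 N·m counterclockwise.
Reaction R at support A is upward at 1.6 m, arm 1.44 m → moment R × 1.44 clockwise.
Balancing moments: R × 1.44 = 134.2, giving R = 93.2 N.

R_A ≈ 93.2 N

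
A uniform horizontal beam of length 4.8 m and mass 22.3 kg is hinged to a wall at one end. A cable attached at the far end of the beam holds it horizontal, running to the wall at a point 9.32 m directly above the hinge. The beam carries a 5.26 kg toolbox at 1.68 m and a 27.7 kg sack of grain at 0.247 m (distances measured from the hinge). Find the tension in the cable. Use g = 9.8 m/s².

T ≈ 159 N

Sum moments about the hinge (the unknown hinge reaction has zero arm there).
Beam weight: 22.3 × 9.8 = 218.5 N down at 2.4 m → arm 2.4 m, τ = 218.5 × 2.4 = 524.4 N·m clockwise.
Toolbox: 5.26 × 9.8 = 51.55 N down at 1.68 m → arm 1.68 m, τ = 51.55 × 1.68 = 86.6 N·m clockwise.
Sack of grain: 27.7 × 9.8 = 271.5 N down at 0.247 m → arm 0.247 m, τ = 271.5 × 0.247 = 67.06 N·m clockwise.
Total clockwise load moment = 678.1 N·m.
The cable tension T acts at 4.8 m; only its component perpendicular to the beam, T sinθ, produces torque. sinθ = h/√(h²+d²) = 9.32/√(9.32²+4.8²) = 0.889.
Balancing moments: T × 4.8 × 0.889 = 678.1, giving T = 678.1 / 4.267 = 159 N.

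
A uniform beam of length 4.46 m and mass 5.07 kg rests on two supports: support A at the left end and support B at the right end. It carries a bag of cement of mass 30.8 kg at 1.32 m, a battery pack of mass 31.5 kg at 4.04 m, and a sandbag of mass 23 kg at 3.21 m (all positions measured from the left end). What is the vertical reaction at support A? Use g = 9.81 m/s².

Choose support B as the axis so its reaction then has zero moment arm.
Beam weight: 5.07 × 9.81 = 49.74 N down at 2.23 m → arm 2.23 m, τ = 49.74 × 2.23 = 110.9 N·m counterclockwise.
Bag of cement: 30.8 × 9.81 = 302.1 N down at 1.32 m → arm 3.14 m, τ = 302.1 × 3.14 = 948.6 N·m counterclockwise.
Battery pack: 31.5 × 9.81 = 309 N down at 4.04 m → arm 0.42 m, τ = 309 × 0.42 = 129.8 N·m counterclockwise.
Sandbag: 23 × 9.81 = 225.6 N down at 3.21 m → arm 1.25 m, τ = 225.6 × 1.25 = 282 N·m counterclockwise.
Net load moment about support B = 1471 N·m counterclockwise.
Reaction R at support A is upward at 0 m, arm 4.46 m → moment R × 4.46 clockwise.
Setting net torque to zero: R × 4.46 = 1471 → R = 330 N.

R_A ≈ 330 N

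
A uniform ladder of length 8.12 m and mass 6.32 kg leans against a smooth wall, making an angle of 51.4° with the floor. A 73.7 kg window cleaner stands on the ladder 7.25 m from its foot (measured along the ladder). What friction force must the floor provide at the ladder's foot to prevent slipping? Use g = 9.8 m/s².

f ≈ 540 N

Sum moments about the foot of the ladder (the floor normal and friction both act there and drop out).
Ladder weight 6.32×9.8 = 61.94 N acts at 4.06 m along the ladder; its horizontal arm is 4.06·cos51.4° = 2.533 m → τ = 156.9 N·m clockwise.
Window cleaner: 73.7×9.8 = 722.3 N at 7.25 m → arm 4.523 m → τ = 3267 N·m clockwise.
Wall normal N acts horizontally at the top; its moment arm is the height L sinθ = 8.12·sin51.4° = 6.346 m, counterclockwise.
Στ = 0 ⇒ N × 6.346 = 3424 ⇒ N = 540 N.
ΣFx = 0: friction at the foot balances the wall's push, so f = N_wall = 540 N.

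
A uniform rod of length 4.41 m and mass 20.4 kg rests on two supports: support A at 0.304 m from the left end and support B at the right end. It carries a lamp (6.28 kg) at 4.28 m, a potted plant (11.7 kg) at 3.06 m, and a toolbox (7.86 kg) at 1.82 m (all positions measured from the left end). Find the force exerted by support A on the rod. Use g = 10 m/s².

Take moments about support B.
Beam weight: 20.4 × 10 = 204 N down at 2.205 m → arm 2.205 m, τ = 204 × 2.205 = 449.8 N·m counterclockwise.
Lamp: 6.28 × 10 = 62.8 N down at 4.28 m → arm 0.13 m, τ = 62.8 × 0.13 = 8.164 N·m counterclockwise.
Potted plant: 11.7 × 10 = 117 N down at 3.06 m → arm 1.35 m, τ = 117 × 1.35 = 158 N·m counterclockwise.
Toolbox: 7.86 × 10 = 78.6 N down at 1.82 m → arm 2.59 m, τ = 78.6 × 2.59 = 203.6 N·m counterclockwise.
Net load moment about support B = 819.6 N·m counterclockwise.
Reaction R at support A is upward at 0.304 m, arm 4.106 m → moment R × 4.106 clockwise.
For rotational equilibrium, R × 4.106 = 819.6, so R = 200 N.

R_A ≈ 200 N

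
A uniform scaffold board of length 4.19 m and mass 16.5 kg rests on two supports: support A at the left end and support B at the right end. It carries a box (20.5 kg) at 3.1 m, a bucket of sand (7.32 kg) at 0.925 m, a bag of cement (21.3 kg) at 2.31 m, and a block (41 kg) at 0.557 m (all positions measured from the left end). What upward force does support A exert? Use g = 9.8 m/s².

R_A ≈ 631 N

About support B:
Beam weight: 16.5 × 9.8 = 161.7 N down at 2.095 m → arm 2.095 m, τ = 161.7 × 2.095 = 338.8 N·m counterclockwise.
Box: 20.5 × 9.8 = 200.9 N down at 3.1 m → arm 1.09 m, τ = 200.9 × 1.09 = 219 N·m counterclockwise.
Bucket of sand: 7.32 × 9.8 = 71.74 N down at 0.925 m → arm 3.265 m, τ = 71.74 × 3.265 = 234.2 N·m counterclockwise.
Bag of cement: 21.3 × 9.8 = 208.7 N down at 2.31 m → arm 1.88 m, τ = 208.7 × 1.88 = 392.4 N·m counterclockwise.
Block: 41 × 9.8 = 401.8 N down at 0.557 m → arm 3.633 m, τ = 401.8 × 3.633 = 1460 N·m counterclockwise.
Net load moment about support B = 2644 N·m counterclockwise.
Reaction R at support A is upward at 0 m, arm 4.19 m → moment R × 4.19 clockwise.
Setting net torque to zero: R × 4.19 = 2644 → R = 631 N.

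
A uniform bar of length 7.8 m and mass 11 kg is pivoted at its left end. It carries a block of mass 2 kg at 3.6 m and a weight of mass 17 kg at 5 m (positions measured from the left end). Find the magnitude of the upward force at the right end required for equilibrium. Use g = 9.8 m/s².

F ≈ 170 N

Choose the left end as the axis so the unknown pivot reaction has zero arm there.
Beam weight: 11 × 9.8 = 107.8 N down at 3.9 m → arm 3.9 m, τ = 107.8 × 3.9 = 420.4 N·m clockwise.
Block: 2 × 9.8 = 19.6 N down at 3.6 m → arm 3.6 m, τ = 19.6 × 3.6 = 70.56 N·m clockwise.
Weight: 17 × 9.8 = 166.6 N down at 5 m → arm 5 m, τ = 166.6 × 5 = 833 N·m clockwise.
Net moment of the loads = 1324 N·m clockwise.
The upward force F acts at the right end, arm 7.8 m, giving F × 7.8 counterclockwise.
For rotational equilibrium, F × 7.8 = 1324, so F = 1324 / 7.8 = 170 N.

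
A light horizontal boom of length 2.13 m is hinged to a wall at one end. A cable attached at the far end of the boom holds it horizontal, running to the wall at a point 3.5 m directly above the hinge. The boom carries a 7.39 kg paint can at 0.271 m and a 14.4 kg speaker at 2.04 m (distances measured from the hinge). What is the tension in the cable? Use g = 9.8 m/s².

About the hinge:
Paint can: 7.39 × 9.8 = 72.42 N down at 0.271 m → arm 0.271 m, τ = 72.42 × 0.271 = 19.63 N·m clockwise.
Speaker: 14.4 × 9.8 = 141.1 N down at 2.04 m → arm 2.04 m, τ = 141.1 × 2.04 = 287.8 N·m clockwise.
Total clockwise load moment = 307.4 N·m.
The cable tension T acts at 2.13 m; only its component perpendicular to the boom, T sinθ, produces torque. sinθ = h/√(h²+d²) = 3.5/√(3.5²+2.13²) = 0.8542.
Στ = 0 ⇒ T × 2.13 × 0.8542 = 307.4 ⇒ T = 307.4 / 1.819 = 169 N.

T ≈ 169 N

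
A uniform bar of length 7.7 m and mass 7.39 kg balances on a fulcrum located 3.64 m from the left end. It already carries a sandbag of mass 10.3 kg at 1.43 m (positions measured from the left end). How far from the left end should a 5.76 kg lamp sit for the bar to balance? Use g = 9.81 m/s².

About the fulcrum (at 3.64 m from the left end):
Beam weight: 7.39 × 9.81 = 72.5 N down at 3.85 m → arm 0.21 m, τ = 72.5 × 0.21 = 15.22 N·m clockwise.
Sandbag: 10.3 × 9.81 = 101 N down at 1.43 m → arm 2.21 m, τ = 101 × 2.21 = 223.2 N·m counterclockwise.
Net moment of existing loads = 208 N·m counterclockwise.
The lamp weighs 5.76 × 9.81 = 56.51 N and must supply an equal clockwise moment, so its lever arm about the fulcrum is 208 / 56.51 = 3.68 m.
That puts it at 3.64 + 3.68 = 7.32 m from the left end.

x ≈ 7.32 m from the left end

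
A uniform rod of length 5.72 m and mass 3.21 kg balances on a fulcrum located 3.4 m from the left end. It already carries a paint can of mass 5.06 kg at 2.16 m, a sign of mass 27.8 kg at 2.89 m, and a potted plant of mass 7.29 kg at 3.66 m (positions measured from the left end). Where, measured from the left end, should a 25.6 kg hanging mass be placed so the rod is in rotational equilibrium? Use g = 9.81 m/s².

x ≈ 4.19 m from the left end

Choose the fulcrum (at 3.4 m from the left end) as the axis so the support reaction has zero arm there.
Beam weight: 3.21 × 9.81 = 31.49 N down at 2.86 m → arm 0.54 m, τ = 31.49 × 0.54 = 17 N·m counterclockwise.
Paint can: 5.06 × 9.81 = 49.64 N down at 2.16 m → arm 1.24 m, τ = 49.64 × 1.24 = 61.55 N·m counterclockwise.
Sign: 27.8 × 9.81 = 272.7 N down at 2.89 m → arm 0.51 m, τ = 272.7 × 0.51 = 139.1 N·m counterclockwise.
Potted plant: 7.29 × 9.81 = 71.51 N down at 3.66 m → arm 0.26 m, τ = 71.51 × 0.26 = 18.59 N·m clockwise.
Net moment of existing loads = 199.1 N·m counterclockwise.
The hanging mass weighs 25.6 × 9.81 = 251.1 N and must supply an equal clockwise moment, so its lever arm about the fulcrum is 199.1 / 251.1 = 0.793 m.
That puts it at 3.4 + 0.793 = 4.19 m from the left end.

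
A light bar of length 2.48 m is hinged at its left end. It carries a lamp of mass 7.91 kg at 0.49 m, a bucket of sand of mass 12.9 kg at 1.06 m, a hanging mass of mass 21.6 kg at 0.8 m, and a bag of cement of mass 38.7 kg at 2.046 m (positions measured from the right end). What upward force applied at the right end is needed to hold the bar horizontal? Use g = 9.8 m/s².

Taking torques about the left end:
Lamp: 7.91 × 9.8 = 77.52 N down at 0.49 m → arm 1.99 m, τ = 77.52 × 1.99 = 154.3 N·m clockwise.
Bucket of sand: 12.9 × 9.8 = 126.4 N down at 1.06 m → arm 1.42 m, τ = 126.4 × 1.42 = 179.5 N·m clockwise.
Hanging mass: 21.6 × 9.8 = 211.7 N down at 0.8 m → arm 1.68 m, τ = 211.7 × 1.68 = 355.7 N·m clockwise.
Bag of cement: 38.7 × 9.8 = 379.3 N down at 2.046 m → arm 0.434 m, τ = 379.3 × 0.434 = 164.6 N·m clockwise.
Net moment of the loads = 854.1 N·m clockwise.
The upward force F acts at the right end, arm 2.48 m, giving F × 2.48 counterclockwise.
Στ = 0 ⇒ F × 2.48 = 854.1 ⇒ F = 854.1 / 2.48 = 344 N.

F ≈ 344 N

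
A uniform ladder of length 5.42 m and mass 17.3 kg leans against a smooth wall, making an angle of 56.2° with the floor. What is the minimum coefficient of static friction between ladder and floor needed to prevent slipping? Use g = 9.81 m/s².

Sum moments about the foot of the ladder (the floor normal and friction both act there and drop out).
Ladder weight 17.3×9.81 = 169.7 N acts at 2.71 m along the ladder; its horizontal arm is 2.71·cos56.2° = 1.508 m → τ = 255.9 N·m clockwise.
Wall normal N acts horizontally at the top; its moment arm is the height L sinθ = 5.42·sin56.2° = 4.504 m, counterclockwise.
Balancing moments: N × 4.504 = 255.9, giving N = 56.82 N.
ΣFx = 0 ⇒ f = N_wall = 56.82 N. ΣFy = 0 ⇒ N_floor = 169.7 N.
μ_min = f / N_floor = 56.82 / 169.7 = 0.335.

μ_min ≈ 0.335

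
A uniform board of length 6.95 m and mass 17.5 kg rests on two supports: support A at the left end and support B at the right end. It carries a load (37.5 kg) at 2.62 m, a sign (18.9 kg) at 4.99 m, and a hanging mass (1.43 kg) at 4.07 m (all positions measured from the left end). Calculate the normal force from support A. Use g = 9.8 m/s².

Choose support B as the axis so its reaction then has zero moment arm.
Beam weight: 17.5 × 9.8 = 171.5 N down at 3.475 m → arm 3.475 m, τ = 171.5 × 3.475 = 596 N·m counterclockwise.
Load: 37.5 × 9.8 = 367.5 N down at 2.62 m → arm 4.33 m, τ = 367.5 × 4.33 = 1591 N·m counterclockwise.
Sign: 18.9 × 9.8 = 185.2 N down at 4.99 m → arm 1.96 m, τ = 185.2 × 1.96 = 363 N·m counterclockwise.
Hanging mass: 1.43 × 9.8 = 14.01 N down at 4.07 m → arm 2.88 m, τ = 14.01 × 2.88 = 40.35 N·m counterclockwise.
Net load moment about support B = 2590 N·m counterclockwise.
Reaction R at support A is upward at 0 m, arm 6.95 m → moment R × 6.95 clockwise.
Setting net torque to zero: R × 6.95 = 2590 → R = 373 N.

R_A ≈ 373 N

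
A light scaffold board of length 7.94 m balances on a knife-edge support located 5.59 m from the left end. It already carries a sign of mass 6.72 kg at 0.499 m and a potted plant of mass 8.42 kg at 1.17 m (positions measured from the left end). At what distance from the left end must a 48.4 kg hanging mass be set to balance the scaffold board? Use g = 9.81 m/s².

x ≈ 7.07 m from the left end

Take moments about the knife-edge support (at 5.59 m from the left end).
Sign: 6.72 × 9.81 = 65.92 N down at 0.499 m → arm 5.091 m, τ = 65.92 × 5.091 = 335.6 N·m counterclockwise.
Potted plant: 8.42 × 9.81 = 82.6 N down at 1.17 m → arm 4.42 m, τ = 82.6 × 4.42 = 365.1 N·m counterclockwise.
Net moment of existing loads = 700.7 N·m counterclockwise.
The hanging mass weighs 48.4 × 9.81 = 474.8 N and must supply an equal clockwise moment, so its lever arm about the knife-edge support is 700.7 / 474.8 = 1.48 m.
That puts it at 5.59 + 1.48 = 7.07 m from the left end.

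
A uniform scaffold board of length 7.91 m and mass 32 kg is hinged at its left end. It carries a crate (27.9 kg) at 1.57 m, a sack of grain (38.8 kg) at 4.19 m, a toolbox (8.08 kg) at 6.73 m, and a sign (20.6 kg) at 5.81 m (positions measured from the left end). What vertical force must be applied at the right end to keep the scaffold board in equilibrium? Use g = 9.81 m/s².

F ≈ 629 N

Taking torques about the left end:
Beam weight: 32 × 9.81 = 313.9 N down at 3.955 m → arm 3.955 m, τ = 313.9 × 3.955 = 1241 N·m clockwise.
Crate: 27.9 × 9.81 = 273.7 N down at 1.57 m → arm 1.57 m, τ = 273.7 × 1.57 = 429.7 N·m clockwise.
Sack of grain: 38.8 × 9.81 = 380.6 N down at 4.19 m → arm 4.19 m, τ = 380.6 × 4.19 = 1595 N·m clockwise.
Toolbox: 8.08 × 9.81 = 79.26 N down at 6.73 m → arm 6.73 m, τ = 79.26 × 6.73 = 533.4 N·m clockwise.
Sign: 20.6 × 9.81 = 202.1 N down at 5.81 m → arm 5.81 m, τ = 202.1 × 5.81 = 1174 N·m clockwise.
Net moment of the loads = 4973 N·m clockwise.
The upward force F acts at the right end, arm 7.91 m, giving F × 7.91 counterclockwise.
Στ = 0 ⇒ F × 7.91 = 4973 ⇒ F = 4973 / 7.91 = 629 N.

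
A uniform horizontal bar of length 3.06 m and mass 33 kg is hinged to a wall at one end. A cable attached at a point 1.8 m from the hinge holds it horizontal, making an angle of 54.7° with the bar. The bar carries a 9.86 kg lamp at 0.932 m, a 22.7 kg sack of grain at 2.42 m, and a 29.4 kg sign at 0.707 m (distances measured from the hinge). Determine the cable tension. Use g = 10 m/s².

T ≈ 922 N

About the hinge:
Beam weight: 33 × 10 = 330 N down at 1.53 m → arm 1.53 m, τ = 330 × 1.53 = 504.9 N·m clockwise.
Lamp: 9.86 × 10 = 98.6 N down at 0.932 m → arm 0.932 m, τ = 98.6 × 0.932 = 91.9 N·m clockwise.
Sack of grain: 22.7 × 10 = 227 N down at 2.42 m → arm 2.42 m, τ = 227 × 2.42 = 549.3 N·m clockwise.
Sign: 29.4 × 10 = 294 N down at 0.707 m → arm 0.707 m, τ = 294 × 0.707 = 207.9 N·m clockwise.
Total clockwise load moment = 1354 N·m.
The cable tension T acts at 1.8 m; only its component perpendicular to the bar, T sinθ, produces torque. sin 54.7° = 0.8161.
Setting net torque to zero: T × 1.8 × 0.8161 = 1354 → T = 1354 / 1.469 = 922 N.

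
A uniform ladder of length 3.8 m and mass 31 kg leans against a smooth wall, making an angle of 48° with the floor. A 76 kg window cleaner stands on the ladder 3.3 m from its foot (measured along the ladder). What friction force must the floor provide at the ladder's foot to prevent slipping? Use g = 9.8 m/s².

f ≈ 719 N

Choose the foot of the ladder as the axis so the floor normal and friction both act there and drop out.
Ladder weight 31×9.8 = 303.8 N acts at 1.9 m along the ladder; its horizontal arm is 1.9·cos48° = 1.271 m → τ = 386.1 N·m clockwise.
Window cleaner: 76×9.8 = 744.8 N at 3.3 m → arm 2.208 m → τ = 1645 N·m clockwise.
Wall normal N acts horizontally at the top; its moment arm is the height L sinθ = 3.8·sin48° = 2.824 m, counterclockwise.
Balancing moments: N × 2.824 = 2031, giving N = 719 N.
ΣFx = 0: friction at the foot balances the wall's push, so f = N_wall = 719 N.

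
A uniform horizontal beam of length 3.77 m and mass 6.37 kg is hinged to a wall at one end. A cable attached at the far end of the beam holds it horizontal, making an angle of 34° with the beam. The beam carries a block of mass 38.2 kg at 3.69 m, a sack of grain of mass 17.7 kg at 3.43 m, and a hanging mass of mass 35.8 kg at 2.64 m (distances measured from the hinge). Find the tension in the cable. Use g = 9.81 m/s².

About the hinge:
Beam weight: 6.37 × 9.81 = 62.49 N down at 1.885 m → arm 1.885 m, τ = 62.49 × 1.885 = 117.8 N·m clockwise.
Block: 38.2 × 9.81 = 374.7 N down at 3.69 m → arm 3.69 m, τ = 374.7 × 3.69 = 1383 N·m clockwise.
Sack of grain: 17.7 × 9.81 = 173.6 N down at 3.43 m → arm 3.43 m, τ = 173.6 × 3.43 = 595.4 N·m clockwise.
Hanging mass: 35.8 × 9.81 = 351.2 N down at 2.64 m → arm 2.64 m, τ = 351.2 × 2.64 = 927.2 N·m clockwise.
Total clockwise load moment = 3023 N·m.
The cable tension T acts at 3.77 m; only its component perpendicular to the beam, T sinθ, produces torque. sin 34° = 0.5592.
Balancing moments: T × 3.77 × 0.5592 = 3023, giving T = 3023 / 2.108 = 1430 N.

T ≈ 1430 N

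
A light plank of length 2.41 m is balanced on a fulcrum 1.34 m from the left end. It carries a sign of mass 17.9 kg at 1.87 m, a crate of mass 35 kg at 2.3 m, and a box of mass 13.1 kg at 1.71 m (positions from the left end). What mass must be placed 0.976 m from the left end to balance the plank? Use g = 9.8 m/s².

m ≈ 132 kg

Sum moments about the fulcrum (at 1.34 m from the left end) (the support reaction has zero arm there).
Sign: 17.9 × 9.8 = 175.4 N down at 1.87 m → arm 0.53 m, τ = 175.4 × 0.53 = 92.96 N·m clockwise.
Crate: 35 × 9.8 = 343 N down at 2.3 m → arm 0.96 m, τ = 343 × 0.96 = 329.3 N·m clockwise.
Box: 13.1 × 9.8 = 128.4 N down at 1.71 m → arm 0.37 m, τ = 128.4 × 0.37 = 47.51 N·m clockwise.
Net moment of known loads = 469.8 N·m clockwise.
An unknown mass m at 0.976 m has arm 0.364 m; its moment is m·g·0.364 counterclockwise.
Setting net torque to zero: m × 9.8 × 0.364 = 469.8 → m = 469.8 / (9.8 × 0.364) = 132 kg.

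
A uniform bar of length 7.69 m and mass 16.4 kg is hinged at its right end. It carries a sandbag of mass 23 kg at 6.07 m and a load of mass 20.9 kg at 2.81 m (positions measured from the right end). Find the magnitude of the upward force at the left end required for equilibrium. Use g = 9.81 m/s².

F ≈ 333 N

Take moments about the right end.
Beam weight: 16.4 × 9.81 = 160.9 N down at 3.845 m → arm 3.845 m, τ = 160.9 × 3.845 = 618.7 N·m counterclockwise.
Sandbag: 23 × 9.81 = 225.6 N down at 6.07 m → arm 6.07 m, τ = 225.6 × 6.07 = 1369 N·m counterclockwise.
Load: 20.9 × 9.81 = 205 N down at 2.81 m → arm 2.81 m, τ = 205 × 2.81 = 576 N·m counterclockwise.
Net moment of the loads = 2564 N·m counterclockwise.
The upward force F acts at the left end, arm 7.69 m, giving F × 7.69 clockwise.
Balancing moments: F × 7.69 = 2564, giving F = 2564 / 7.69 = 333 N.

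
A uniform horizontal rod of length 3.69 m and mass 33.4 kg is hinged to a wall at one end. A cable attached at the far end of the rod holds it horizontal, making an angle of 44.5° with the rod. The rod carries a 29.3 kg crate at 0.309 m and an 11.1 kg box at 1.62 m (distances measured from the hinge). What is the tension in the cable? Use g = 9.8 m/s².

Taking torques about the hinge:
Beam weight: 33.4 × 9.8 = 327.3 N down at 1.845 m → arm 1.845 m, τ = 327.3 × 1.845 = 603.9 N·m clockwise.
Crate: 29.3 × 9.8 = 287.1 N down at 0.309 m → arm 0.309 m, τ = 287.1 × 0.309 = 88.71 N·m clockwise.
Box: 11.1 × 9.8 = 108.8 N down at 1.62 m → arm 1.62 m, τ = 108.8 × 1.62 = 176.3 N·m clockwise.
Total clockwise load moment = 868.9 N·m.
The cable tension T acts at 3.69 m; only its component perpendicular to the rod, T sinθ, produces torque. sin 44.5° = 0.7009.
Setting net torque to zero: T × 3.69 × 0.7009 = 868.9 → T = 868.9 / 2.586 = 336 N.

T ≈ 336 N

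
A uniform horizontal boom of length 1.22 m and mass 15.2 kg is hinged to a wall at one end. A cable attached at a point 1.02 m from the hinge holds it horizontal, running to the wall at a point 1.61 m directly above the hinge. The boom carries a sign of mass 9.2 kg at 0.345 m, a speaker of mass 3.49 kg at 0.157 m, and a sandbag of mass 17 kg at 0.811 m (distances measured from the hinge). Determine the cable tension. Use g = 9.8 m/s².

About the hinge:
Beam weight: 15.2 × 9.8 = 149 N down at 0.61 m → arm 0.61 m, τ = 149 × 0.61 = 90.89 N·m clockwise.
Sign: 9.2 × 9.8 = 90.16 N down at 0.345 m → arm 0.345 m, τ = 90.16 × 0.345 = 31.11 N·m clockwise.
Speaker: 3.49 × 9.8 = 34.2 N down at 0.157 m → arm 0.157 m, τ = 34.2 × 0.157 = 5.369 N·m clockwise.
Sandbag: 17 × 9.8 = 166.6 N down at 0.811 m → arm 0.811 m, τ = 166.6 × 0.811 = 135.1 N·m clockwise.
Total clockwise load moment = 262.5 N·m.
The cable tension T acts at 1.02 m; only its component perpendicular to the boom, T sinθ, produces torque. sinθ = h/√(h²+d²) = 1.61/√(1.61²+1.02²) = 0.8447.
Setting net torque to zero: T × 1.02 × 0.8447 = 262.5 → T = 262.5 / 0.8616 = 305 N.

T ≈ 305 N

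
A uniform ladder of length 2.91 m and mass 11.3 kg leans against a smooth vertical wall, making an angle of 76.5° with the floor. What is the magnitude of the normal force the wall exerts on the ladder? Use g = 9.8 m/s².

N_wall ≈ 13.3 N

Choose the foot of the ladder as the axis so the floor normal and friction both act there and drop out.
Ladder weight 11.3×9.8 = 110.7 N acts at 1.455 m along the ladder; its horizontal arm is 1.455·cos76.5° = 0.3397 m → τ = 37.6 N·m clockwise.
Wall normal N acts horizontally at the top; its moment arm is the height L sinθ = 2.91·sin76.5° = 2.83 m, counterclockwise.
Στ = 0 ⇒ N × 2.83 = 37.6 ⇒ N = 13.3 N.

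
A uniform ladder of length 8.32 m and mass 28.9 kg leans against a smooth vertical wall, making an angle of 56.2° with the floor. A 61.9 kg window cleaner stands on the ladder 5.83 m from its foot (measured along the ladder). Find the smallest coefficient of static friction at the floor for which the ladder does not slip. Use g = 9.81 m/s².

μ_min ≈ 0.426

Choose the foot of the ladder as the axis so the floor normal and friction both act there and drop out.
Ladder weight 28.9×9.81 = 283.5 N acts at 4.16 m along the ladder; its horizontal arm is 4.16·cos56.2° = 2.314 m → τ = 656 N·m clockwise.
Window cleaner: 61.9×9.81 = 607.2 N at 5.83 m → arm 3.243 m → τ = 1969 N·m clockwise.
Wall normal N acts horizontally at the top; its moment arm is the height L sinθ = 8.32·sin56.2° = 6.914 m, counterclockwise.
Balancing moments: N × 6.914 = 2625, giving N = 379.7 N.
ΣFx = 0 ⇒ f = N_wall = 379.7 N. ΣFy = 0 ⇒ N_floor = 890.7 N.
μ_min = f / N_floor = 379.7 / 890.7 = 0.426.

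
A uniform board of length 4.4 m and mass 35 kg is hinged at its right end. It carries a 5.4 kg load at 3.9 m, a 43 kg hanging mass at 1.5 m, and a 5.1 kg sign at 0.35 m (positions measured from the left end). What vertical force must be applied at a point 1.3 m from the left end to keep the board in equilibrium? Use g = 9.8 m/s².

Sum moments about the right end (the unknown pivot reaction has zero arm there).
Beam weight: 35 × 9.8 = 343 N down at 2.2 m → arm 2.2 m, τ = 343 × 2.2 = 754.6 N·m counterclockwise.
Load: 5.4 × 9.8 = 52.92 N down at 3.9 m → arm 0.5 m, τ = 52.92 × 0.5 = 26.46 N·m counterclockwise.
Hanging mass: 43 × 9.8 = 421.4 N down at 1.5 m → arm 2.9 m, τ = 421.4 × 2.9 = 1222 N·m counterclockwise.
Sign: 5.1 × 9.8 = 49.98 N down at 0.35 m → arm 4.05 m, τ = 49.98 × 4.05 = 202.4 N·m counterclockwise.
Net moment of the loads = 2205 N·m counterclockwise.
The upward force F acts at a point 1.3 m from the left end, arm 3.1 m, giving F × 3.1 clockwise.
Setting net torque to zero: F × 3.1 = 2205 → F = 2205 / 3.1 = 711 N.

F ≈ 711 N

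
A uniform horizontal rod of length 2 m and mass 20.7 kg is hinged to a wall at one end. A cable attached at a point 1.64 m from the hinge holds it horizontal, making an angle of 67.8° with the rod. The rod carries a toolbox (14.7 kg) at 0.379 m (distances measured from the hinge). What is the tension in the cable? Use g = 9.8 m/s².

T ≈ 170 N

About the hinge:
Beam weight: 20.7 × 9.8 = 202.9 N down at 1 m → arm 1 m, τ = 202.9 × 1 = 202.9 N·m clockwise.
Toolbox: 14.7 × 9.8 = 144.1 N down at 0.379 m → arm 0.379 m, τ = 144.1 × 0.379 = 54.61 N·m clockwise.
Total clockwise load moment = 257.5 N·m.
The cable tension T acts at 1.64 m; only its component perpendicular to the rod, T sinθ, produces torque. sin 67.8° = 0.9259.
Setting net torque to zero: T × 1.64 × 0.9259 = 257.5 → T = 257.5 / 1.518 = 170 N.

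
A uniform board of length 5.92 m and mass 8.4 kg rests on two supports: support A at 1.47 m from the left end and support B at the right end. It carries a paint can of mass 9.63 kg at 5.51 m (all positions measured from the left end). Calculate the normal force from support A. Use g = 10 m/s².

Taking torques about support B:
Beam weight: 8.4 × 10 = 84 N down at 2.96 m → arm 2.96 m, τ = 84 × 2.96 = 248.6 N·m counterclockwise.
Paint can: 9.63 × 10 = 96.3 N down at 5.51 m → arm 0.41 m, τ = 96.3 × 0.41 = 39.48 N·m counterclockwise.
Net load moment about support B = 288.1 N·m counterclockwise.
Reaction R at support A is upward at 1.47 m, arm 4.45 m → moment R × 4.45 clockwise.
For rotational equilibrium, R × 4.45 = 288.1, so R = 64.7 N.

R_A ≈ 64.7 N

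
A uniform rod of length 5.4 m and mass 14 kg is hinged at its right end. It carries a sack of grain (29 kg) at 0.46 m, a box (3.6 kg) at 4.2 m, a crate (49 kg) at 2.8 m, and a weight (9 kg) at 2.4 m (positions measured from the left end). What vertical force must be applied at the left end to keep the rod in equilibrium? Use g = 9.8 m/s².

Choose the right end as the axis so the unknown pivot reaction has zero arm there.
Beam weight: 14 × 9.8 = 137.2 N down at 2.7 m → arm 2.7 m, τ = 137.2 × 2.7 = 370.4 N·m counterclockwise.
Sack of grain: 29 × 9.8 = 284.2 N down at 0.46 m → arm 4.94 m, τ = 284.2 × 4.94 = 1404 N·m counterclockwise.
Box: 3.6 × 9.8 = 35.28 N down at 4.2 m → arm 1.2 m, τ = 35.28 × 1.2 = 42.34 N·m counterclockwise.
Crate: 49 × 9.8 = 480.2 N down at 2.8 m → arm 2.6 m, τ = 480.2 × 2.6 = 1249 N·m counterclockwise.
Weight: 9 × 9.8 = 88.2 N down at 2.4 m → arm 3 m, τ = 88.2 × 3 = 264.6 N·m counterclockwise.
Net moment of the loads = 3330 N·m counterclockwise.
The upward force F acts at the left end, arm 5.4 m, giving F × 5.4 clockwise.
Setting net torque to zero: F × 5.4 = 3330 → F = 3330 / 5.4 = 617 N.

F ≈ 617 N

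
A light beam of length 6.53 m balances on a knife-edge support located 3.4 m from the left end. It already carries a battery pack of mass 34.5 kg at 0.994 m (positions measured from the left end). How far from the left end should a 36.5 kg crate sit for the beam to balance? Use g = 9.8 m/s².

x ≈ 5.67 m from the left end

Choose the knife-edge support (at 3.4 m from the left end) as the axis so the support reaction has zero arm there.
Battery pack: 34.5 × 9.8 = 338.1 N down at 0.994 m → arm 2.406 m, τ = 338.1 × 2.406 = 813.5 N·m counterclockwise.
Net moment of existing loads = 813.5 N·m counterclockwise.
The crate weighs 36.5 × 9.8 = 357.7 N and must supply an equal clockwise moment, so its lever arm about the knife-edge support is 813.5 / 357.7 = 2.27 m.
That puts it at 3.4 + 2.27 = 5.67 m from the left end.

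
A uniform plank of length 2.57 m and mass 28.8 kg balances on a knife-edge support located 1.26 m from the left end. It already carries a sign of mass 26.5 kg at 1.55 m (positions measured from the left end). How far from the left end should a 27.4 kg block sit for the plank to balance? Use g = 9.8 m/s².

x ≈ 0.953 m from the left end

Sum moments about the knife-edge support (at 1.26 m from the left end) (the support reaction has zero arm there).
Beam weight: 28.8 × 9.8 = 282.2 N down at 1.285 m → arm 0.025 m, τ = 282.2 × 0.025 = 7.055 N·m clockwise.
Sign: 26.5 × 9.8 = 259.7 N down at 1.55 m → arm 0.29 m, τ = 259.7 × 0.29 = 75.31 N·m clockwise.
Net moment of existing loads = 82.37 N·m clockwise.
The block weighs 27.4 × 9.8 = 268.5 N and must supply an equal counterclockwise moment, so its lever arm about the knife-edge support is 82.37 / 268.5 = 0.307 m.
That puts it at 1.26 − 0.307 = 0.953 m from the left end.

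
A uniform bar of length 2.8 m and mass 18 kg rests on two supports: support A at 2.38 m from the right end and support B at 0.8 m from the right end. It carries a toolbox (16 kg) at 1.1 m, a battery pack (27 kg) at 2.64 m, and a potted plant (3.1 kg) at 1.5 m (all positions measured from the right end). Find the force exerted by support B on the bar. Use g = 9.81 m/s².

R_B ≈ 210 N

Take moments about support A.
Beam weight: 18 × 9.81 = 176.6 N down at 1.4 m → arm 0.98 m, τ = 176.6 × 0.98 = 173.1 N·m clockwise.
Toolbox: 16 × 9.81 = 157 N down at 1.1 m → arm 1.28 m, τ = 157 × 1.28 = 201 N·m clockwise.
Battery pack: 27 × 9.81 = 264.9 N down at 2.64 m → arm 0.26 m, τ = 264.9 × 0.26 = 68.87 N·m counterclockwise.
Potted plant: 3.1 × 9.81 = 30.41 N down at 1.5 m → arm 0.88 m, τ = 30.41 × 0.88 = 26.76 N·m clockwise.
Net load moment about support A = 332 N·m clockwise.
Reaction R at support B is upward at 0.8 m, arm 1.58 m → moment R × 1.58 counterclockwise.
Balancing moments: R × 1.58 = 332, giving R = 210 N.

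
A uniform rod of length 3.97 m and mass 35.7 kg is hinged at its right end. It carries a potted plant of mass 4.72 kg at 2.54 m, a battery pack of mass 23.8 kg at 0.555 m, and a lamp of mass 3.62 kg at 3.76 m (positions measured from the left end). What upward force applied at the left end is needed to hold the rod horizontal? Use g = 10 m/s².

F ≈ 402 N

Taking torques about the right end:
Beam weight: 35.7 × 10 = 357 N down at 1.985 m → arm 1.985 m, τ = 357 × 1.985 = 708.6 N·m counterclockwise.
Potted plant: 4.72 × 10 = 47.2 N down at 2.54 m → arm 1.43 m, τ = 47.2 × 1.43 = 67.5 N·m counterclockwise.
Battery pack: 23.8 × 10 = 238 N down at 0.555 m → arm 3.415 m, τ = 238 × 3.415 = 812.8 N·m counterclockwise.
Lamp: 3.62 × 10 = 36.2 N down at 3.76 m → arm 0.21 m, τ = 36.2 × 0.21 = 7.602 N·m counterclockwise.
Net moment of the loads = 1597 N·m counterclockwise.
The upward force F acts at the left end, arm 3.97 m, giving F × 3.97 clockwise.
For rotational equilibrium, F × 3.97 = 1597, so F = 1597 / 3.97 = 402 N.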